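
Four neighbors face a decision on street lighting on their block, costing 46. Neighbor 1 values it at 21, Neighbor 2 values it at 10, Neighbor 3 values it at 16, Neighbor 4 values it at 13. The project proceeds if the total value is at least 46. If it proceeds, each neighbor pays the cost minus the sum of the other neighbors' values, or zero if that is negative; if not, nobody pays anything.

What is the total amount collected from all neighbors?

9

Total value 60 ≥ cost 46, so it is built.
Neighbor 1: others sum to 39; max(0, 46 - 39) = 7.
Neighbor 2: others sum to 50; max(0, 46 - 50) = 0.
Neighbor 3: others sum to 44; max(0, 46 - 44) = 2.
Neighbor 4: others sum to 47; max(0, 46 - 47) = 0.
Total collected = 7 + 0 + 2 + 0 = 9.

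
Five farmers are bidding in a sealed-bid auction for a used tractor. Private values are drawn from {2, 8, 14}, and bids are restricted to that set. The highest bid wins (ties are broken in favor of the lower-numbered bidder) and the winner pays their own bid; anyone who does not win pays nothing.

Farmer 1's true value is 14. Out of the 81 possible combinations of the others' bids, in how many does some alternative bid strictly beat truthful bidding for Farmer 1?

Others bid (2, 2, 2, 2): truth gives 0; bid 2 gives 12 > 0. Violating.
Others bid (2, 2, 2, 8): truth gives 0; bid 8 gives 6 > 0. Violating.
Others bid (2, 2, 8, 2): truth gives 0; bid 8 gives 6 > 0. Violating.
Others bid (2, 2, 8, 8): truth gives 0; bid 8 gives 6 > 0. Violating.
Others bid (2, 2, 2, 14): truth gives 0; no alternative beats it.
Others bid (2, 2, 8, 14): truth gives 0; no alternative beats it.
(Checking all 81 profiles: 16 have a profitable deviation, 65 do not.)

16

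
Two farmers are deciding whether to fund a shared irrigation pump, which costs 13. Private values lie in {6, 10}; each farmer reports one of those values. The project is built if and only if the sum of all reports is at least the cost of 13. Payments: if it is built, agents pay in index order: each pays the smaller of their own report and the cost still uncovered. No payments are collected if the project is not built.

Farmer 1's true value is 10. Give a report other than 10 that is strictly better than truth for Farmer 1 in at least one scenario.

Suppose Farmer 2 reports 10.
Report 10: project built, pays 10, utility 10 - 10 = 0.
Report 6: project built, pays 6, utility 10 - 6 = 4.
So reporting 6 beats truth here (4 > 0).

6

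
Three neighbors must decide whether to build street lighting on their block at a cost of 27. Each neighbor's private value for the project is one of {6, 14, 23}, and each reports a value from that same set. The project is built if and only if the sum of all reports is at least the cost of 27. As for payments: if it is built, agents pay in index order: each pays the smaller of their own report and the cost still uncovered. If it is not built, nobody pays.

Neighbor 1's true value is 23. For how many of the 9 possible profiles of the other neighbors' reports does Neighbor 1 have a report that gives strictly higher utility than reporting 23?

Others report (6, 14): truth gives 0; report 14 gives 9 > 0. Violating.
Others report (6, 23): truth gives 0; report 6 gives 17 > 0. Violating.
Others report (14, 6): truth gives 0; report 14 gives 9 > 0. Violating.
Others report (14, 14): truth gives 0; report 6 gives 17 > 0. Violating.
Others report (6, 6): truth gives 0; no alternative beats it.
(Checking all 9 profiles: 8 have a profitable deviation, 1 does not.)

8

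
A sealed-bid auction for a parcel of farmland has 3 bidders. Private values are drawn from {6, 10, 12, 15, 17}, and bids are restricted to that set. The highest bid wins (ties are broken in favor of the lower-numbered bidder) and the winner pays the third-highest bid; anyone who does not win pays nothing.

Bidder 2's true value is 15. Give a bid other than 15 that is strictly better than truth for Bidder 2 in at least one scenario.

Suppose Bidder 1 bids 6 and Bidder 3 bids 17.
Bid 15: loses, pays 0, utility 0.
Bid 17: wins, pays 6, utility 15 - 6 = 9.
So bidding 17 beats truth here (9 > 0).

17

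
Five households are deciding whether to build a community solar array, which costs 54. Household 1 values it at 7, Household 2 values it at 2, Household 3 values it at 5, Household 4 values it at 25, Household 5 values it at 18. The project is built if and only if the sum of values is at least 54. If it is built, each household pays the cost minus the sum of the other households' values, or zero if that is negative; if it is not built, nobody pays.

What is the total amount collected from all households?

Total value 57 ≥ cost 54, so it is built.
Household 1: others sum to 50; max(0, 54 - 50) = 4.
Household 2: others sum to 55; max(0, 54 - 55) = 0.
Household 3: others sum to 52; max(0, 54 - 52) = 2.
Household 4: others sum to 32; max(0, 54 - 32) = 22.
Household 5: others sum to 39; max(0, 54 - 39) = 15.
Total collected = 4 + 0 + 2 + 22 + 15 = 43.

43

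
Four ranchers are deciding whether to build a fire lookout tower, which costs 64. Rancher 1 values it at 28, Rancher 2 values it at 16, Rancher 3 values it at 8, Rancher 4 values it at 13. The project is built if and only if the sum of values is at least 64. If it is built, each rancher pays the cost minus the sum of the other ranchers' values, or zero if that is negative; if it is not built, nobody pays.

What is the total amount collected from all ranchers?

61

Total value 65 ≥ cost 64, so it is built.
Rancher 1: others sum to 37; max(0, 64 - 37) = 27.
Rancher 2: others sum to 49; max(0, 64 - 49) = 15.
Rancher 3: others sum to 57; max(0, 64 - 57) = 7.
Rancher 4: others sum to 52; max(0, 64 - 52) = 12.
Total collected = 27 + 15 + 7 + 12 = 61.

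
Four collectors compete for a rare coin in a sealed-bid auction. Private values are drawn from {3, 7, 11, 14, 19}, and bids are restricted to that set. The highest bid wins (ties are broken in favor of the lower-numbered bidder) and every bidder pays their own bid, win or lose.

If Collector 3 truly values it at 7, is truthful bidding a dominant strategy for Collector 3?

Consider the case where Collector 1 bids 3, Collector 2 bids 3 and Collector 4 bids 11.
Truthful bid 7: loses but pays 7, utility -7.
Bid 3 instead: loses but pays 3, utility -3.
Since -3 > -7, bidding 3 is strictly better here, so truthful bidding is not dominant.

No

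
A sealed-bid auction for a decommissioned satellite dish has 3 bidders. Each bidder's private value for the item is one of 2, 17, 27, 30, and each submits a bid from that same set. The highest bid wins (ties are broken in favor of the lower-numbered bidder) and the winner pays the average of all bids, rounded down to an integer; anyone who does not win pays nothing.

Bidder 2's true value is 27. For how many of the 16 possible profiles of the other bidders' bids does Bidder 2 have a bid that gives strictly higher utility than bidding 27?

6

Others bid (2, 2): truth gives 17; bid 17 gives 20 > 17. Violating.
Others bid (2, 17): truth gives 12; bid 17 gives 15 > 12. Violating.
Others bid (2, 30): truth gives 0; bid 30 gives 7 > 0. Violating.
Others bid (17, 30): truth gives 0; bid 30 gives 2 > 0. Violating.
Others bid (2, 27): truth gives 9; no alternative beats it.
Others bid (17, 2): truth gives 12; no alternative beats it.
(Checking all 16 profiles: 6 have a profitable deviation, 10 do not.)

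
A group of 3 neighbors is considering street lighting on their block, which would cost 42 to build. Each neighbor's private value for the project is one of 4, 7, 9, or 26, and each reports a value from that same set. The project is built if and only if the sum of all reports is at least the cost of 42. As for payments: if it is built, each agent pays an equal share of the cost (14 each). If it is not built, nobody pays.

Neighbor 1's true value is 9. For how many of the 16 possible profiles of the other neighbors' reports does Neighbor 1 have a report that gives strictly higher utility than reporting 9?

4

Others report (7, 26): truth gives -5; report 4 gives 0 > -5. Violating.
Others report (9, 26): truth gives -5; report 4 gives 0 > -5. Violating.
Others report (26, 7): truth gives -5; report 4 gives 0 > -5. Violating.
Others report (26, 9): truth gives -5; report 4 gives 0 > -5. Violating.
Others report (4, 4): truth gives 0; no alternative beats it.
Others report (4, 7): truth gives 0; no alternative beats it.
(Checking all 16 profiles: 4 have a profitable deviation, 12 do not.)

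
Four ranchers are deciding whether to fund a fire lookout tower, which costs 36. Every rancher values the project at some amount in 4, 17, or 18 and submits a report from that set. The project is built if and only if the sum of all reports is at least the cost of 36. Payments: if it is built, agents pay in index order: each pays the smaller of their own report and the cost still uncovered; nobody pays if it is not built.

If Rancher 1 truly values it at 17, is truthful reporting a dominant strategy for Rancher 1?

Consider the case where Rancher 2 reports 4, Rancher 3 reports 17 and Rancher 4 reports 17.
Truthful report 17: project built, pays 17, utility 17 - 17 = 0.
Report 4 instead: project built, pays 4, utility 17 - 4 = 13.
Since 13 > 0, reporting 4 is strictly better here, so truthful reporting is not dominant.

No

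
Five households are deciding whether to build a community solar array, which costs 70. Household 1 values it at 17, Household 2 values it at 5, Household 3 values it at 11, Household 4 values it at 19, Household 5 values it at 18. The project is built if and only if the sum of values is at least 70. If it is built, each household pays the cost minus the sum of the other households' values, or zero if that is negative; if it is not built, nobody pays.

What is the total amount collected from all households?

70

Total value 70 ≥ cost 70, so it is built.
Household 1: others sum to 53; max(0, 70 - 53) = 17.
Household 2: others sum to 65; max(0, 70 - 65) = 5.
Household 3: others sum to 59; max(0, 70 - 59) = 11.
Household 4: others sum to 51; max(0, 70 - 51) = 19.
Household 5: others sum to 52; max(0, 70 - 52) = 18.
Total collected = 17 + 5 + 11 + 19 + 18 = 70.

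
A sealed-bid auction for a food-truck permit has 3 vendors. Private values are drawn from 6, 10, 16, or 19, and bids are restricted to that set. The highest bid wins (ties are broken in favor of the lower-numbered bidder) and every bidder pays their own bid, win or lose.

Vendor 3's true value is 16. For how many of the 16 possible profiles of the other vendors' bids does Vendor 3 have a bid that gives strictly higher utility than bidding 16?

13

Others bid (6, 6): truth gives 0; bid 10 gives 6 > 0. Violating.
Others bid (6, 16): truth gives -16; bid 19 gives -3 > -16. Violating.
Others bid (6, 19): truth gives -16; bid 6 gives -6 > -16. Violating.
Others bid (10, 16): truth gives -16; bid 19 gives -3 > -16. Violating.
Others bid (6, 10): truth gives 0; no alternative beats it.
Others bid (10, 6): truth gives 0; no alternative beats it.
(Checking all 16 profiles: 13 have a profitable deviation, 3 do not.)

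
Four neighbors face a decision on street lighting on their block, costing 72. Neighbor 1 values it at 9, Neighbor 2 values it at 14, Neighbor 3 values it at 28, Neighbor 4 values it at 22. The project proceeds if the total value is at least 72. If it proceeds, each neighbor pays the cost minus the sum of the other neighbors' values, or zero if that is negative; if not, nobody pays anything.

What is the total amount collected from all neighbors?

69

Total value 73 ≥ cost 72, so it is built.
Neighbor 1: others sum to 64; max(0, 72 - 64) = 8.
Neighbor 2: others sum to 59; max(0, 72 - 59) = 13.
Neighbor 3: others sum to 45; max(0, 72 - 45) = 27.
Neighbor 4: others sum to 51; max(0, 72 - 51) = 21.
Total collected = 8 + 13 + 27 + 21 = 69.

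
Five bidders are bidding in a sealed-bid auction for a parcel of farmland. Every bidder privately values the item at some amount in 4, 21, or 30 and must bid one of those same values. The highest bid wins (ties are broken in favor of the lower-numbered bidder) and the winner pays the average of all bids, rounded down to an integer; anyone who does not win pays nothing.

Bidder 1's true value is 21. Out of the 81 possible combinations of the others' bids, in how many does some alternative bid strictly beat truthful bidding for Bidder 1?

23

Others bid (4, 4, 4, 4): truth gives 14; bid 4 gives 17 > 14. Violating.
Others bid (4, 4, 4, 30): truth gives 0; bid 30 gives 7 > 0. Violating.
Others bid (4, 4, 21, 30): truth gives 0; bid 30 gives 4 > 0. Violating.
Others bid (4, 4, 30, 4): truth gives 0; bid 30 gives 7 > 0. Violating.
Others bid (4, 4, 4, 21): truth gives 11; no alternative beats it.
Others bid (4, 4, 21, 4): truth gives 11; no alternative beats it.
(Checking all 81 profiles: 23 have a profitable deviation, 58 do not.)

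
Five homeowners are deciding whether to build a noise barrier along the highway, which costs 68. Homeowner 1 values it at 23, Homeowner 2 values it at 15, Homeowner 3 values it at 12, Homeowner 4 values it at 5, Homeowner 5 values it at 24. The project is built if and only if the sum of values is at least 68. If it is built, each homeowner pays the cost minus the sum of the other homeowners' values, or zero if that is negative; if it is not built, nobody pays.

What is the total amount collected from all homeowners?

30

Total value 79 ≥ cost 68, so it is built.
Homeowner 1: others sum to 56; max(0, 68 - 56) = 12.
Homeowner 2: others sum to 64; max(0, 68 - 64) = 4.
Homeowner 3: others sum to 67; max(0, 68 - 67) = 1.
Homeowner 4: others sum to 74; max(0, 68 - 74) = 0.
Homeowner 5: others sum to 55; max(0, 68 - 55) = 13.
Total collected = 12 + 4 + 1 + 0 + 13 = 30.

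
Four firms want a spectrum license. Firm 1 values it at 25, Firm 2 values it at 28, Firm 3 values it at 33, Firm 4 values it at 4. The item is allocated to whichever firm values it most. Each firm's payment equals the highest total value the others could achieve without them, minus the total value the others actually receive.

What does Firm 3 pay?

Firm 3 has the highest value and receives the item.
Without Firm 3, the item would go to the next-highest value, 28, so the others could achieve 28.
With Firm 3 present and winning, the others receive nothing, so their total is 0.
Payment = 28 - 0 = 28.

28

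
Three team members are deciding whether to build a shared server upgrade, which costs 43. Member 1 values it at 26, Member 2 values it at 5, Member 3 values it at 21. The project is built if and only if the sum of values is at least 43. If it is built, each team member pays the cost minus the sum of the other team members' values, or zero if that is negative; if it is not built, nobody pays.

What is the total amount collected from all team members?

Total value 52 ≥ cost 43, so it is built.
Member 1: others sum to 26; max(0, 43 - 26) = 17.
Member 2: others sum to 47; max(0, 43 - 47) = 0.
Member 3: others sum to 31; max(0, 43 - 31) = 12.
Total collected = 17 + 0 + 12 = 29.

29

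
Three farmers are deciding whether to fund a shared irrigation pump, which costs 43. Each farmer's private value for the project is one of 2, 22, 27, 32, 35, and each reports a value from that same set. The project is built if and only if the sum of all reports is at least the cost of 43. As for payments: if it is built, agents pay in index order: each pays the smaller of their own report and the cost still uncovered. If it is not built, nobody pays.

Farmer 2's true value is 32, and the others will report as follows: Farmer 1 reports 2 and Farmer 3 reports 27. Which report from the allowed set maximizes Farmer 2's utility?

22

Report 2: project not built, utility 0.
Report 22: project built, pays 22, utility 32 - 22 = 10.
Report 27: project built, pays 27, utility 32 - 27 = 5.
Report 32: project built, pays 32, utility 32 - 32 = 0.
Report 35: project built, pays 35, utility 32 - 35 = -3.
The best choice is 22 with utility 10.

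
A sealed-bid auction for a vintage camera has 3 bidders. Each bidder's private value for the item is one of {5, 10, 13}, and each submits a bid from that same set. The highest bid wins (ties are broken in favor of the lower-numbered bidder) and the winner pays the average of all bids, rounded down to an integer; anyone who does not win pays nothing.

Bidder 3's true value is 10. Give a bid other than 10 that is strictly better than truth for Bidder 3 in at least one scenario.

13

Suppose Bidder 1 bids 5 and Bidder 2 bids 10.
Bid 10: loses, pays 0, utility 0.
Bid 13: wins, pays 9, utility 10 - 9 = 1.
So bidding 13 beats truth here (1 > 0).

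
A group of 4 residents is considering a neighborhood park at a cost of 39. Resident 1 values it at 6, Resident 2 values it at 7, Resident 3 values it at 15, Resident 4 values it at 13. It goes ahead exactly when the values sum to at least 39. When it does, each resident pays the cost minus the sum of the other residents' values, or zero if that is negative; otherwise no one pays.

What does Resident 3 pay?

Total value 41 ≥ cost 39, so the project is built.
The other residents' values sum to 26.
Cost minus that sum is 39 - 26 = 13.

13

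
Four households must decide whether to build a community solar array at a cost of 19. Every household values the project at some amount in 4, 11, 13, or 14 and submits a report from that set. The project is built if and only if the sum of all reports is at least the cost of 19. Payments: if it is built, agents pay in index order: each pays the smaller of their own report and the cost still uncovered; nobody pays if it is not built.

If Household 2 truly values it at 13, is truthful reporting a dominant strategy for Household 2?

No

Consider the case where Household 1 reports 4, Household 3 reports 4 and Household 4 reports 4.
Truthful report 13: project built, pays 13, utility 13 - 13 = 0.
Report 11 instead: project built, pays 11, utility 13 - 11 = 2.
Since 2 > 0, reporting 11 is strictly better here, so truthful reporting is not dominant.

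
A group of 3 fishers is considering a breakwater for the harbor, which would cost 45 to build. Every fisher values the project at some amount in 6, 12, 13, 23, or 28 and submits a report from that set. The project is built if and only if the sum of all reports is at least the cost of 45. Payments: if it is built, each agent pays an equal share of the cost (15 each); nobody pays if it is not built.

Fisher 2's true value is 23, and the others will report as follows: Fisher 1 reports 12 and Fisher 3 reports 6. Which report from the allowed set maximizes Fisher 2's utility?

Report 6: project not built, utility 0.
Report 12: project not built, utility 0.
Report 13: project not built, utility 0.
Report 23: project not built, utility 0.
Report 28: project built, pays 15, utility 23 - 15 = 8.
The best choice is 28 with utility 8.

28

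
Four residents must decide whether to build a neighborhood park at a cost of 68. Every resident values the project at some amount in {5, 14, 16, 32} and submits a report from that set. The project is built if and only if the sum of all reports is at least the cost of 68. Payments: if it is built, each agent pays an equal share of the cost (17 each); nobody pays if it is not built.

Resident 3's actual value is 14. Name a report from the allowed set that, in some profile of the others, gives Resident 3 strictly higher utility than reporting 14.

Suppose Resident 1 reports 14, Resident 2 reports 14 and Resident 4 reports 32.
Report 14: project built, pays 17, utility 14 - 17 = -3.
Report 5: project not built, utility 0.
So reporting 5 beats truth here (0 > -3).

5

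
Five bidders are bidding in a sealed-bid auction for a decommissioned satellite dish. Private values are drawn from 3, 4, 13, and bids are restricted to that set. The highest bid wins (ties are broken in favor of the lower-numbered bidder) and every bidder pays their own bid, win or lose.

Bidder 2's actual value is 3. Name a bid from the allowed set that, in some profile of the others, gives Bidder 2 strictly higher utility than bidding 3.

Suppose Bidder 1 bids 3, Bidder 3 bids 3, Bidder 4 bids 3 and Bidder 5 bids 3.
Bid 3: loses but pays 3, utility -3.
Bid 4: wins, pays 4, utility 3 - 4 = -1.
So bidding 4 beats truth here (-1 > -3).

4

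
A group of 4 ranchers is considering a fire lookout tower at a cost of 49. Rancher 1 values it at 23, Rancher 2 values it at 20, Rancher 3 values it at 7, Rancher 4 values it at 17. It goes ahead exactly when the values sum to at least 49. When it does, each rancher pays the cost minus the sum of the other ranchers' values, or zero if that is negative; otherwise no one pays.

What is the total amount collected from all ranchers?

7

Total value 67 ≥ cost 49, so it is built.
Rancher 1: others sum to 44; max(0, 49 - 44) = 5.
Rancher 2: others sum to 47; max(0, 49 - 47) = 2.
Rancher 3: others sum to 60; max(0, 49 - 60) = 0.
Rancher 4: others sum to 50; max(0, 49 - 50) = 0.
Total collected = 5 + 2 + 0 + 0 = 7.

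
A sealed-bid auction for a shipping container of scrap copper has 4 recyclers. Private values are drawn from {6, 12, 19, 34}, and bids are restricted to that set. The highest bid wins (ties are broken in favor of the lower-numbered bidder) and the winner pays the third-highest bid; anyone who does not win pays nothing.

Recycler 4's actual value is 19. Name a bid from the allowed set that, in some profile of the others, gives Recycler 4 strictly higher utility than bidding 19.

34

Suppose Recycler 1 bids 6, Recycler 2 bids 6 and Recycler 3 bids 19.
Bid 19: loses, pays 0, utility 0.
Bid 34: wins, pays 6, utility 19 - 6 = 13.
So bidding 34 beats truth here (13 > 0).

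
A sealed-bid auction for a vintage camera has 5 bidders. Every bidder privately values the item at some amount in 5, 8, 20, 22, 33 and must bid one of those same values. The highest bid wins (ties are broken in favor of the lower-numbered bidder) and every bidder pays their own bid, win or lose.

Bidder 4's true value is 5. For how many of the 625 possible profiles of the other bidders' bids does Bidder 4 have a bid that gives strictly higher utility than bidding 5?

Others bid (5, 5, 5, 5): truth gives -5; bid 8 gives -3 > -5. Violating.
Others bid (5, 5, 5, 8): truth gives -5; bid 8 gives -3 > -5. Violating.
Others bid (5, 5, 5, 20): truth gives -5; no alternative beats it.
Others bid (5, 5, 5, 22): truth gives -5; no alternative beats it.
(Checking all 625 profiles: 2 have a profitable deviation, 623 do not.)

2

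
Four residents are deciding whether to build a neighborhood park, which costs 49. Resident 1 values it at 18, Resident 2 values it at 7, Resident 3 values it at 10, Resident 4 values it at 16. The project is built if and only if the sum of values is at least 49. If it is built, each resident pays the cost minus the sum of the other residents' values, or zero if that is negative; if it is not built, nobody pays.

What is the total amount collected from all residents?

Total value 51 ≥ cost 49, so it is built.
Resident 1: others sum to 33; max(0, 49 - 33) = 16.
Resident 2: others sum to 44; max(0, 49 - 44) = 5.
Resident 3: others sum to 41; max(0, 49 - 41) = 8.
Resident 4: others sum to 35; max(0, 49 - 35) = 14.
Total collected = 16 + 5 + 8 + 14 = 43.

43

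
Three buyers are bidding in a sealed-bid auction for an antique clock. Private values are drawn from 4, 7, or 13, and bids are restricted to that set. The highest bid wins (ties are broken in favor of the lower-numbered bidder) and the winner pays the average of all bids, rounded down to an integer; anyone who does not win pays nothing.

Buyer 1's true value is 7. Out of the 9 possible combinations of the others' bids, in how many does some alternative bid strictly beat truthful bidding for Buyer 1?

Others bid (4, 4): truth gives 2; bid 4 gives 3 > 2. Violating.
Others bid (4, 7): truth gives 1; no alternative beats it.
Others bid (4, 13): truth gives 0; no alternative beats it.
(Checking all 9 profiles: 1 has a profitable deviation, 8 do not.)

1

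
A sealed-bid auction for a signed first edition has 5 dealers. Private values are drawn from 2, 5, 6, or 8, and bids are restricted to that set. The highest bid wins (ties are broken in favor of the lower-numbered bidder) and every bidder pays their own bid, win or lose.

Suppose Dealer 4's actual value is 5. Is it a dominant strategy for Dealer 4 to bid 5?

No

Consider the case where Dealer 1 bids 2, Dealer 2 bids 2, Dealer 3 bids 2 and Dealer 5 bids 6.
Truthful bid 5: loses but pays 5, utility -5.
Bid 2 instead: loses but pays 2, utility -2.
Since -2 > -5, bidding 2 is strictly better here, so truthful bidding is not dominant.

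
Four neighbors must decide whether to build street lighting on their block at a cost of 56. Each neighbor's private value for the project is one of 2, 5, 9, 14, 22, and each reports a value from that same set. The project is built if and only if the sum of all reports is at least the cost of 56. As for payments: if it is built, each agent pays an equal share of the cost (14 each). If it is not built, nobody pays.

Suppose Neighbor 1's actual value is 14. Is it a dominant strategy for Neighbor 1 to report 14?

Check each profile of the others' reports and compare truth against every alternative report.
Others report (2, 2, 2): truth gives 0, best alternative gives 0.
Others report (2, 2, 5): truth gives 0, best alternative gives 0.
Others report (2, 2, 9): truth gives 0, best alternative gives 0.
Others report (2, 2, 14): truth gives 0, best alternative gives 0.
Others report (2, 2, 22): truth gives 0, best alternative gives 0.
Others report (2, 5, 2): truth gives 0, best alternative gives 0.
(Remaining 119 profiles checked similarly; truth is weakly best in each.)
In every case the truthful report is at least as good as any alternative, so it is a dominant strategy.

Yes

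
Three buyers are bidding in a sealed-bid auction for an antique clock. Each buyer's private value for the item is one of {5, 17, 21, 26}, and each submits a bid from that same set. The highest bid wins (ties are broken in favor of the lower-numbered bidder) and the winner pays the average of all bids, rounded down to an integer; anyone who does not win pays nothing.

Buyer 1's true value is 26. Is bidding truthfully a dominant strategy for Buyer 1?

No

Consider the case where Buyer 2 bids 5 and Buyer 3 bids 5.
Truthful bid 26: wins, pays 12, utility 26 - 12 = 14.
Bid 5 instead: wins, pays 5, utility 26 - 5 = 21.
Since 21 > 14, bidding 5 is strictly better here, so truthful bidding is not dominant.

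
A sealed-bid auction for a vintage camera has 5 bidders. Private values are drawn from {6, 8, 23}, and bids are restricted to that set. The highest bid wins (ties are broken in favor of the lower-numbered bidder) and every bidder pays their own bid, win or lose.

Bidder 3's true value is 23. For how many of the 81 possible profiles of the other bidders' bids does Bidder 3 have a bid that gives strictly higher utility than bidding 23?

49

Others bid (6, 6, 6, 6): truth gives 0; bid 8 gives 15 > 0. Violating.
Others bid (6, 6, 6, 8): truth gives 0; bid 8 gives 15 > 0. Violating.
Others bid (6, 6, 8, 6): truth gives 0; bid 8 gives 15 > 0. Violating.
Others bid (6, 6, 8, 8): truth gives 0; bid 8 gives 15 > 0. Violating.
Others bid (6, 6, 6, 23): truth gives 0; no alternative beats it.
Others bid (6, 6, 8, 23): truth gives 0; no alternative beats it.
(Checking all 81 profiles: 49 have a profitable deviation, 32 do not.)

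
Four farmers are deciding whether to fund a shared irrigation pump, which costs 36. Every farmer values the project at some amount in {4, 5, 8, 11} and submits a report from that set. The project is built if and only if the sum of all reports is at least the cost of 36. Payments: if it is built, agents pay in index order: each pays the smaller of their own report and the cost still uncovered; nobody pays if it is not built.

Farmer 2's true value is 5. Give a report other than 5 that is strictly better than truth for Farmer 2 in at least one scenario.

Suppose Farmer 1 reports 11, Farmer 3 reports 11 and Farmer 4 reports 11.
Report 5: project built, pays 5, utility 5 - 5 = 0.
Report 4: project built, pays 4, utility 5 - 4 = 1.
So reporting 4 beats truth here (1 > 0).

4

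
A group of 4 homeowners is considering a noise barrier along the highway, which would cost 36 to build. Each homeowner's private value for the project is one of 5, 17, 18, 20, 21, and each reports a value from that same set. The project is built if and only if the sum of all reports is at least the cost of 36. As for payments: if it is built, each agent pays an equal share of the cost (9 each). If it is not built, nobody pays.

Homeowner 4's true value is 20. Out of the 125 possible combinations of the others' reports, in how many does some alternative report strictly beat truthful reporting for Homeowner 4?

Others report (5, 5, 5): truth gives 0; report 21 gives 11 > 0. Violating.
Others report (5, 5, 17): truth gives 11; no alternative beats it.
Others report (5, 5, 18): truth gives 11; no alternative beats it.
(Checking all 125 profiles: 1 has a profitable deviation, 124 do not.)

1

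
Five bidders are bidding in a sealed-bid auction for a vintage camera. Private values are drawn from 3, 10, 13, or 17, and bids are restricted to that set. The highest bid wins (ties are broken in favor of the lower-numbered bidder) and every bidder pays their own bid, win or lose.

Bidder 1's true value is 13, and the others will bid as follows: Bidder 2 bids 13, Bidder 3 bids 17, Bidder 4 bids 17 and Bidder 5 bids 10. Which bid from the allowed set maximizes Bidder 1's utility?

3

Bid 3: loses but pays 3, utility -3.
Bid 10: loses but pays 10, utility -10.
Bid 13: loses but pays 13, utility -13.
Bid 17: wins, pays 17, utility 13 - 17 = -4.
The best choice is 3 with utility -3.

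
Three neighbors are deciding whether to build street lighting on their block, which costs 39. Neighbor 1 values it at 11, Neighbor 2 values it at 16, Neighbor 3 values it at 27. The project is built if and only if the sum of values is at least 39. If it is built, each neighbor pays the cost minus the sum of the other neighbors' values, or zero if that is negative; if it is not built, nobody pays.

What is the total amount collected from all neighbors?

13

Total value 54 ≥ cost 39, so it is built.
Neighbor 1: others sum to 43; max(0, 39 - 43) = 0.
Neighbor 2: others sum to 38; max(0, 39 - 38) = 1.
Neighbor 3: others sum to 27; max(0, 39 - 27) = 12.
Total collected = 0 + 1 + 12 = 13.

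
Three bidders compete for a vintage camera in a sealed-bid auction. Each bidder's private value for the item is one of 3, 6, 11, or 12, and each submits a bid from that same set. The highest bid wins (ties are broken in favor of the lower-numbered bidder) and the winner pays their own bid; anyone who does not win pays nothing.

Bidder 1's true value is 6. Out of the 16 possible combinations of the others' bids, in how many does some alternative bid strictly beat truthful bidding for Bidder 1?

1

Others bid (3, 3): truth gives 0; bid 3 gives 3 > 0. Violating.
Others bid (3, 6): truth gives 0; no alternative beats it.
Others bid (3, 11): truth gives 0; no alternative beats it.
(Checking all 16 profiles: 1 has a profitable deviation, 15 do not.)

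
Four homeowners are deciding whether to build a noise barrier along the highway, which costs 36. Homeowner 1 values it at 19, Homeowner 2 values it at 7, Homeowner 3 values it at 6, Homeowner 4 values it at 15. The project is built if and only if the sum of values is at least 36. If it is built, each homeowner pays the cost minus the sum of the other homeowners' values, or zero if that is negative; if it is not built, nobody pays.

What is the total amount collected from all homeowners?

Total value 47 ≥ cost 36, so it is built.
Homeowner 1: others sum to 28; max(0, 36 - 28) = 8.
Homeowner 2: others sum to 40; max(0, 36 - 40) = 0.
Homeowner 3: others sum to 41; max(0, 36 - 41) = 0.
Homeowner 4: others sum to 32; max(0, 36 - 32) = 4.
Total collected = 8 + 0 + 0 + 4 = 12.

12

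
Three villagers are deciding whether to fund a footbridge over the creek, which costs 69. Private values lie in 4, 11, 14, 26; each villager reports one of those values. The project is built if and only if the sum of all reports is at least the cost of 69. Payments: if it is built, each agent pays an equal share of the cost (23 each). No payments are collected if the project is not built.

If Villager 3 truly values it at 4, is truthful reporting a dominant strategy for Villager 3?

Check each profile of the others' reports and compare truth against every alternative report.
Others report (4, 4): truth gives 0, best alternative gives 0.
Others report (4, 11): truth gives 0, best alternative gives 0.
Others report (4, 14): truth gives 0, best alternative gives 0.
Others report (4, 26): truth gives 0, best alternative gives 0.
Others report (11, 4): truth gives 0, best alternative gives 0.
Others report (11, 11): truth gives 0, best alternative gives 0.
(Remaining 10 profiles checked similarly; truth is weakly best in each.)
In every case the truthful report is at least as good as any alternative, so it is a dominant strategy.

Yes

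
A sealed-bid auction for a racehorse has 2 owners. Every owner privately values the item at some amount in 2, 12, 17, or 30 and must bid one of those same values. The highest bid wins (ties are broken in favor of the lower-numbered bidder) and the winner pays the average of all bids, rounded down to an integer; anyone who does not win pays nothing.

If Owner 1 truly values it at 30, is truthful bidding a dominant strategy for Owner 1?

Consider the case where Owner 2 bids 2.
Truthful bid 30: wins, pays 16, utility 30 - 16 = 14.
Bid 2 instead: wins, pays 2, utility 30 - 2 = 28.
Since 28 > 14, bidding 2 is strictly better here, so truthful bidding is not dominant.

No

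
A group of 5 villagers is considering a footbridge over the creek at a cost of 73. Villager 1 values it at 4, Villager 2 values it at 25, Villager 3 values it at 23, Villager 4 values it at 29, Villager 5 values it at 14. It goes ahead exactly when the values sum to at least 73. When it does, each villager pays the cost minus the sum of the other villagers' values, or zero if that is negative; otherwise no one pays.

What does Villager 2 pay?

Total value 95 ≥ cost 73, so the project is built.
The other villagers' values sum to 70.
Cost minus that sum is 73 - 70 = 3.

3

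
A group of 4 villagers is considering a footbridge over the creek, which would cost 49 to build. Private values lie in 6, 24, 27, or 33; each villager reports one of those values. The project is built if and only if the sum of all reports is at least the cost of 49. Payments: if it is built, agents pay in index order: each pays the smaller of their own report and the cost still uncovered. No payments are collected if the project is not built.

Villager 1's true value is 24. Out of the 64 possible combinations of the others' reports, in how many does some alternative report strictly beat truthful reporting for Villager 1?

57

Others report (6, 6, 33): truth gives 0; report 6 gives 18 > 0. Violating.
Others report (6, 24, 24): truth gives 0; report 6 gives 18 > 0. Violating.
Others report (6, 24, 27): truth gives 0; report 6 gives 18 > 0. Violating.
Others report (6, 24, 33): truth gives 0; report 6 gives 18 > 0. Violating.
Others report (6, 6, 6): truth gives 0; no alternative beats it.
Others report (6, 6, 24): truth gives 0; no alternative beats it.
(Checking all 64 profiles: 57 have a profitable deviation, 7 do not.)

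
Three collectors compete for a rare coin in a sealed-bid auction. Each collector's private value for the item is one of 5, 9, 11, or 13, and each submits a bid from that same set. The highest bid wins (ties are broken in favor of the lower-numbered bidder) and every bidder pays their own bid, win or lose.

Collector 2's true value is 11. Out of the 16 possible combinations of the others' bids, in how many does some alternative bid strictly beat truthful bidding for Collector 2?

Others bid (5, 5): truth gives 0; bid 9 gives 2 > 0. Violating.
Others bid (5, 9): truth gives 0; bid 9 gives 2 > 0. Violating.
Others bid (5, 13): truth gives -11; bid 13 gives -2 > -11. Violating.
Others bid (9, 13): truth gives -11; bid 13 gives -2 > -11. Violating.
Others bid (5, 11): truth gives 0; no alternative beats it.
Others bid (9, 5): truth gives 0; no alternative beats it.
(Checking all 16 profiles: 12 have a profitable deviation, 4 do not.)

12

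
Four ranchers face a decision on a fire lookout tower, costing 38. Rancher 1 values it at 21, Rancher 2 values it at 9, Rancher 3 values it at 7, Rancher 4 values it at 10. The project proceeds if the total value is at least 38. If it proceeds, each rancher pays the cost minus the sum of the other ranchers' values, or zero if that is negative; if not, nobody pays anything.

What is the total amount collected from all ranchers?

Total value 47 ≥ cost 38, so it is built.
Rancher 1: others sum to 26; max(0, 38 - 26) = 12.
Rancher 2: others sum to 38; max(0, 38 - 38) = 0.
Rancher 3: others sum to 40; max(0, 38 - 40) = 0.
Rancher 4: others sum to 37; max(0, 38 - 37) = 1.
Total collected = 12 + 0 + 0 + 1 = 13.

13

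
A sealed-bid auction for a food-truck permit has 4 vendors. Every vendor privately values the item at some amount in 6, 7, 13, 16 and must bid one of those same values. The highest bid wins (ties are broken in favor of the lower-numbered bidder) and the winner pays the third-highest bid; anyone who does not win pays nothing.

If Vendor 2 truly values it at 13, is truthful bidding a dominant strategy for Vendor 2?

No

Consider the case where Vendor 1 bids 6, Vendor 3 bids 6 and Vendor 4 bids 16.
Truthful bid 13: loses, pays 0, utility 0.
Bid 16 instead: wins, pays 6, utility 13 - 6 = 7.
Since 7 > 0, bidding 16 is strictly better here, so truthful bidding is not dominant.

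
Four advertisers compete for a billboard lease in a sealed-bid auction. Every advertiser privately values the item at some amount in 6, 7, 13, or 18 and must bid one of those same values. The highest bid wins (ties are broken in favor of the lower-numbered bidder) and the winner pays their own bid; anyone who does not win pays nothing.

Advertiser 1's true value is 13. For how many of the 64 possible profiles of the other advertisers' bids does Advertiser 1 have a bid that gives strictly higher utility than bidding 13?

8

Others bid (6, 6, 6): truth gives 0; bid 6 gives 7 > 0. Violating.
Others bid (6, 6, 7): truth gives 0; bid 7 gives 6 > 0. Violating.
Others bid (6, 7, 6): truth gives 0; bid 7 gives 6 > 0. Violating.
Others bid (6, 7, 7): truth gives 0; bid 7 gives 6 > 0. Violating.
Others bid (6, 6, 13): truth gives 0; no alternative beats it.
Others bid (6, 6, 18): truth gives 0; no alternative beats it.
(Checking all 64 profiles: 8 have a profitable deviation, 56 do not.)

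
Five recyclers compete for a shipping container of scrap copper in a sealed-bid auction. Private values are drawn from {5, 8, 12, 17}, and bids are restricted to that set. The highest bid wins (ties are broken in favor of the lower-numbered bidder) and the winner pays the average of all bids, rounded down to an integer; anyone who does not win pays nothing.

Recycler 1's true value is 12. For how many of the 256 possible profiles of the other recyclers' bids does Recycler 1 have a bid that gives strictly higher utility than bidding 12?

83

Others bid (5, 5, 5, 5): truth gives 6; bid 5 gives 7 > 6. Violating.
Others bid (5, 5, 5, 8): truth gives 5; bid 8 gives 6 > 5. Violating.
Others bid (5, 5, 5, 17): truth gives 0; bid 17 gives 3 > 0. Violating.
Others bid (5, 5, 8, 5): truth gives 5; bid 8 gives 6 > 5. Violating.
Others bid (5, 5, 5, 12): truth gives 5; no alternative beats it.
Others bid (5, 5, 8, 12): truth gives 4; no alternative beats it.
(Checking all 256 profiles: 83 have a profitable deviation, 173 do not.)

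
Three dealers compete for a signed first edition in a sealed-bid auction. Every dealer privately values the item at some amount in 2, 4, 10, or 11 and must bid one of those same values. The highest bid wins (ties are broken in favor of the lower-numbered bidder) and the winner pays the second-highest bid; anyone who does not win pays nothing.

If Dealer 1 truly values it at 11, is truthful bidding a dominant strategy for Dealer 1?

Yes

Check each profile of the others' bids and compare truth against every alternative bid.
Others bid (2, 2): truth gives 9, best alternative gives 9.
Others bid (2, 4): truth gives 7, best alternative gives 7.
Others bid (4, 2): truth gives 7, best alternative gives 7.
Others bid (4, 4): truth gives 7, best alternative gives 7.
Others bid (2, 10): truth gives 1, best alternative gives 1.
Others bid (4, 10): truth gives 1, best alternative gives 1.
(Remaining 10 profiles checked similarly; truth is weakly best in each.)
In every case the truthful bid is at least as good as any alternative, so it is a dominant strategy.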